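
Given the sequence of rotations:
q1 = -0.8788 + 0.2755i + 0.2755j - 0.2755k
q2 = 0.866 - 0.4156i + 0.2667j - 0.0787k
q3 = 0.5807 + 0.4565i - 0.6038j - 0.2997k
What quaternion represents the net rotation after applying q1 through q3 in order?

q2 · q1 = -0.7417 + 0.552i - 0.132j - 0.3574k
q3 · q2 · q1 = -0.8695 + 0.1582i + 0.3689j + 0.2878k
-0.8695 + 0.1582i + 0.3689j + 0.2878k


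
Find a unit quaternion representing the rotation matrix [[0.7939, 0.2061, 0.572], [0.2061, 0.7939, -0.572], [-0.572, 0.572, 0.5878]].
0.891 + 0.321i + 0.321j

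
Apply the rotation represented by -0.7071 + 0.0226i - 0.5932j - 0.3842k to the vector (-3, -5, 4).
(6.134, -3.117, 1.63)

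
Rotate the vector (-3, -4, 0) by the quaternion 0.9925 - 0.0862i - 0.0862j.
(-3.015, -3.985, 0.171)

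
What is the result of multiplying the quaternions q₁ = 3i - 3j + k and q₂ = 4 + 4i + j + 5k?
-14 - 4i - 23j + 19k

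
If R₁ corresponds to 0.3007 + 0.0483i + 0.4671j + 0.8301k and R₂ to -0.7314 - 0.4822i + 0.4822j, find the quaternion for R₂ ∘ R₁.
-0.4219 + 0.22i + 0.2036j - 0.8557k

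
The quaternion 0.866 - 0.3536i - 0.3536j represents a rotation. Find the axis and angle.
axis = (-√2/2, -√2/2, 0), θ = π/3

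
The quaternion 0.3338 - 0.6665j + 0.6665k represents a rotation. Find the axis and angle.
axis = (0, -√2/2, √2/2), θ = 141°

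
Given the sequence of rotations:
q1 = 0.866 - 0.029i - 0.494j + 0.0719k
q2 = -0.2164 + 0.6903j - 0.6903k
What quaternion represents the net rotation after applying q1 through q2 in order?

q2 · q1 = 0.2032 - 0.2851i + 0.7247j - 0.5933k
0.2032 - 0.2851i + 0.7247j - 0.5933k


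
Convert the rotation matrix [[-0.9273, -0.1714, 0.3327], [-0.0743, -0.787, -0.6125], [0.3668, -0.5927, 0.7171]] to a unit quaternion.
0.0262 + 0.1888i - 0.3253j + 0.9262k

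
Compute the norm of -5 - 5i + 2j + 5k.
√79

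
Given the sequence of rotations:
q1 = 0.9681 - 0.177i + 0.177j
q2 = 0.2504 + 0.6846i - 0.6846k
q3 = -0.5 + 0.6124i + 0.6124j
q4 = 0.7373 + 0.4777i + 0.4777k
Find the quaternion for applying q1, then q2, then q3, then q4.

q2 · q1 = 0.3636 + 0.7396i + 0.1655j - 0.5416k
q3 · q2 · q1 = -0.7361 - 0.4788i + 0.4716j - 0.0808k
q4 · q3 · q2 · q1 = -0.2754 - 0.9299i + 0.1576j - 0.1859k
-0.2754 - 0.9299i + 0.1576j - 0.1859k


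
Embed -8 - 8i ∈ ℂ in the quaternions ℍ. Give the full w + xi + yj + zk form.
-8 - 8i + 0j + 0k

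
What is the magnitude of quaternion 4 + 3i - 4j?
√41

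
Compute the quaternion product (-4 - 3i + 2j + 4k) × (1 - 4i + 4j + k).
-28 - i - 27j - 4k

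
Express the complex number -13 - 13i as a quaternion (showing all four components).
-13 - 13i + 0j + 0k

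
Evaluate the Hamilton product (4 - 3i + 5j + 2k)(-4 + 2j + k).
-28 + 13i - 9j - 10k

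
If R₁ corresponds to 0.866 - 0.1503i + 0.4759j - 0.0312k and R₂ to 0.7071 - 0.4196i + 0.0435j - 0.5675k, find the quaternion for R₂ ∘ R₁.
0.5109 - 0.2009i + 0.4464j - 0.7067k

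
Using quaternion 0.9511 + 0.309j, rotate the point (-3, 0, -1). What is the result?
(-3.015, 0, 0.954)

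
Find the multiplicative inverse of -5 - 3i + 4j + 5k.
-0.0667 + 0.04i - 0.0533j - 0.0667k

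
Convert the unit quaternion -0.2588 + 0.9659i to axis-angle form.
axis = (1, 0, 0), θ = 7π/6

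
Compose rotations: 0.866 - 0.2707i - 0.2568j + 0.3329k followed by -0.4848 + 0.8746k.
-0.711 + 0.3558i - 0.1123j + 0.596k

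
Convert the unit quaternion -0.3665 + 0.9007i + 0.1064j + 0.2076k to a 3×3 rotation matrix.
[[0.8912, 0.3438, 0.296], [0.0395, -0.7087, 0.7044], [0.452, -0.616, -0.6452]]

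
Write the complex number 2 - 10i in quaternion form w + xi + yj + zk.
2 - 10i + 0j + 0k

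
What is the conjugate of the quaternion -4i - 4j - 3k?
4i + 4j + 3k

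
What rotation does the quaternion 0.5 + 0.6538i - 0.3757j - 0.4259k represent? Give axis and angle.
axis = (0.7549, -0.4338, -0.4918), θ = 2π/3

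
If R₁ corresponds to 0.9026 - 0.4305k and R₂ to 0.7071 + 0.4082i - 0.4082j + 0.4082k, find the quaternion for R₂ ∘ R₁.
0.814 + 0.5442i - 0.1927j + 0.064k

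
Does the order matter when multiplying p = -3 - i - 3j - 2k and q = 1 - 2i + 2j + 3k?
Yes: pq = 7 - 2j - 19k ≠ 7 + 10i - 16j - 3k = qp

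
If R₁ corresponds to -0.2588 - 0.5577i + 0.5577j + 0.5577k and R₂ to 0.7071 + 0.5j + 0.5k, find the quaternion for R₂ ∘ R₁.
-0.7407 - 0.3943i - 0.0139j + 0.5438k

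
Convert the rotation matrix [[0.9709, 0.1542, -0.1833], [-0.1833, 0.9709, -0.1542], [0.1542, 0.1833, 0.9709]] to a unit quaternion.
0.989 + 0.0853i - 0.0853j - 0.0853k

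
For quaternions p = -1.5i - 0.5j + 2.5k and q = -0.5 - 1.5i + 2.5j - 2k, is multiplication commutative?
No: pq = 4 - 4.5i - 6.5j - 5.75k ≠ 4 + 6i + 7j + 3.25k = qp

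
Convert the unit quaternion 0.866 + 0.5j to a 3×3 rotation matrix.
[[0.5, 0, 0.866], [0, 1, 0], [-0.866, 0, 0.5]]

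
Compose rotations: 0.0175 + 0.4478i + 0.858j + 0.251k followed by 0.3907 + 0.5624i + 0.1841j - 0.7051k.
-0.226 + 0.836i - 0.1185j + 0.4858k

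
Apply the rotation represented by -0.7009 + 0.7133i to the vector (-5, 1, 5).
(-5, 4.982, -1.088)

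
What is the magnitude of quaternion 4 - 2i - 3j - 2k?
√33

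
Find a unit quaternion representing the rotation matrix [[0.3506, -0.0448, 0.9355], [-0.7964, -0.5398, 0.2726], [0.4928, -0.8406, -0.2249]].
-0.3827 + 0.7272i - 0.2892j + 0.491k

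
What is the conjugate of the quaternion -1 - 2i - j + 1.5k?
-1 + 2i + j - 1.5k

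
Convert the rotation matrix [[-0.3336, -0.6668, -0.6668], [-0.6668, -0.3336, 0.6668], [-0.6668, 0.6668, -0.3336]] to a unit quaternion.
-0.5774i + 0.5774j + 0.5774k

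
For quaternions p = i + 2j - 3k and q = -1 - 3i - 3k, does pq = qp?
No: pq = -6 - 7i + 10j + 9k ≠ -6 + 5i - 14j - 3k = qp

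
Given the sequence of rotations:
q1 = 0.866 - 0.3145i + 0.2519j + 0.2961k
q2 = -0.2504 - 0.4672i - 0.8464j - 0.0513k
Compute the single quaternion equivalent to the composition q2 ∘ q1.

q2 · q1 = -0.1354 - 0.5635i - 0.6416j - 0.5024k
-0.1354 - 0.5635i - 0.6416j - 0.5024k


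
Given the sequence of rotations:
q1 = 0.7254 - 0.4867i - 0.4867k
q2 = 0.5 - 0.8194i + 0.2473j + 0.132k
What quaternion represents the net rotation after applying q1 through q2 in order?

q2 · q1 = 0.0281 - 0.9581i - 0.2837j - 0.0272k
0.0281 - 0.9581i - 0.2837j - 0.0272k


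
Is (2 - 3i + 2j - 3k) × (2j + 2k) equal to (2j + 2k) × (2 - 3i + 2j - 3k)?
No: pq = 2 + 10i + 10j - 2k ≠ 2 - 10i - 2j + 10k = qp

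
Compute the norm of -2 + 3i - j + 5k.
√39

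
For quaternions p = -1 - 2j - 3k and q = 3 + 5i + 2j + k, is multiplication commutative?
No: pq = 4 - i - 23j ≠ 4 - 9i + 7j - 20k = qp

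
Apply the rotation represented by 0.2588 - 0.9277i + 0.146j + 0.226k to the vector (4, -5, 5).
(3.641, 6.232, -3.728)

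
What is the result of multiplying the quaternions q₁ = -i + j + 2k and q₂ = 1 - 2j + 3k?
-4 + 6i + 4j + 4k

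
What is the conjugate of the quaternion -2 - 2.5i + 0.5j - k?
-2 + 2.5i - 0.5j + k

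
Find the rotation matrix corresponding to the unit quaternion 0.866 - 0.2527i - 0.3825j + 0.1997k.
[[0.6276, -0.1526, -0.7634], [0.5392, 0.7925, 0.2849], [0.5616, -0.5904, 0.5797]]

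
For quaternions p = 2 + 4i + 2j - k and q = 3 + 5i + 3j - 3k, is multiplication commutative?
No: pq = -23 + 19i + 19j - 7k ≠ -23 + 25i + 5j - 11k = qp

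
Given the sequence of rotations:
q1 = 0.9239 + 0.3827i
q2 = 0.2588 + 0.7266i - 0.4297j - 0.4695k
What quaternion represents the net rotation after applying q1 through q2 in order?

q2 · q1 = -0.039 + 0.7703i - 0.5767j - 0.2693k
-0.039 + 0.7703i - 0.5767j - 0.2693k


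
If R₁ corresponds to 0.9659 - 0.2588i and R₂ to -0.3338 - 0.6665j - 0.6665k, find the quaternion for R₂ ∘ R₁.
-0.3224 + 0.0864i - 0.4713j - 0.8163k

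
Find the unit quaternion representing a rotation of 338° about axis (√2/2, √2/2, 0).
-0.9816 + 0.1349i + 0.1349j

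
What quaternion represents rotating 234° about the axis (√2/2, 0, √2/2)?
-0.454 + 0.63i + 0.63k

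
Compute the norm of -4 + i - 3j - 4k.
√42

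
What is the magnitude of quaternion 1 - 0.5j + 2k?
2.291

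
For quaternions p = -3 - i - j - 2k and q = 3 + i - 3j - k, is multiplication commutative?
No: pq = -13 - 11i + 3j + k ≠ -13 - i + 9j - 7k = qp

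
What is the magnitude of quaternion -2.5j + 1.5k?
2.915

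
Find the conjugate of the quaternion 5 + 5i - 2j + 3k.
5 - 5i + 2j - 3k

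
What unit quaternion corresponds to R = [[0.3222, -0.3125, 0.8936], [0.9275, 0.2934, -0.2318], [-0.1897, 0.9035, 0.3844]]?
0.7071 + 0.4014i + 0.383j + 0.4384k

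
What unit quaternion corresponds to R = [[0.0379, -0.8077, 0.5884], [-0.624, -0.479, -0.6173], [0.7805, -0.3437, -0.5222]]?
0.0958 + 0.714i - 0.5013j + 0.4793k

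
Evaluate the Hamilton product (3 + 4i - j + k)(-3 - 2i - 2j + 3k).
-6 - 19i - 17j - 4k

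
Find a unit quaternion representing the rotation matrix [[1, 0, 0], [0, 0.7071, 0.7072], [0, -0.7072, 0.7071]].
0.9239 - 0.3827i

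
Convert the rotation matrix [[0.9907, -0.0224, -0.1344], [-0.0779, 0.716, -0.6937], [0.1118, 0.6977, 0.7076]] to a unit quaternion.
0.9239 + 0.3765i - 0.0666j - 0.015k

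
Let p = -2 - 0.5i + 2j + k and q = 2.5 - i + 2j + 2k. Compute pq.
-11.5 + 2.75i + j - 0.5k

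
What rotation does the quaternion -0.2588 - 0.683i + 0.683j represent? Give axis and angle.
axis = (-√2/2, √2/2, 0), θ = 7π/6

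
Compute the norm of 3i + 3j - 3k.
√27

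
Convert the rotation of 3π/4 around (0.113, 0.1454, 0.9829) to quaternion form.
0.3827 + 0.1044i + 0.1343j + 0.9081k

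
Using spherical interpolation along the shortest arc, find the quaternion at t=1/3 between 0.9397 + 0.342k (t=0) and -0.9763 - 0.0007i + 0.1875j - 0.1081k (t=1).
0.9618 + 0.0002i - 0.0634j + 0.2665k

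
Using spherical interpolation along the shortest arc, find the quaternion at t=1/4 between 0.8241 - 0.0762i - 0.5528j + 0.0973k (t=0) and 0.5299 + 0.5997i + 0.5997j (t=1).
0.9437 + 0.1525i - 0.28j + 0.0883k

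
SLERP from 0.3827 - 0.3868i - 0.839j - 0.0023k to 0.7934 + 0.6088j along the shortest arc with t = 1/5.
0.1286 - 0.3505i - 0.9277j - 0.0021k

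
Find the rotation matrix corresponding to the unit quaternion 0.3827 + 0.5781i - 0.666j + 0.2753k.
[[-0.0387, -0.9807, -0.1915], [-0.5593, 0.18, -0.8092], [0.8281, 0.0758, -0.5555]]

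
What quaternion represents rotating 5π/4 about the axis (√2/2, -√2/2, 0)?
-0.3827 + 0.6533i - 0.6533j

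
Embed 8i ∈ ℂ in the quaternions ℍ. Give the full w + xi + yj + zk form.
0 + 8i + 0j + 0k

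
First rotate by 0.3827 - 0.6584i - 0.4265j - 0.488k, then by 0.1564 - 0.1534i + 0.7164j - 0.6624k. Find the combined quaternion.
-0.0589 - 0.7938i + 0.5687j + 0.2073k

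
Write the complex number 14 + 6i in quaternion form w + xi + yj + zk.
14 + 6i + 0j + 0k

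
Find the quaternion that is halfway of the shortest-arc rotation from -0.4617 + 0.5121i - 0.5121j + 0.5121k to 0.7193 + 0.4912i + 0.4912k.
0.1683 + 0.6556i - 0.3346j + 0.6556k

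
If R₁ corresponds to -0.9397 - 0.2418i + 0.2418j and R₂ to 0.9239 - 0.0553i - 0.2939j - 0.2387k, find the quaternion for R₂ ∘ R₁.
-0.8105 - 0.1137i + 0.5573j + 0.1399k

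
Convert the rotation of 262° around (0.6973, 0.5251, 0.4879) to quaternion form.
-0.6561 + 0.5263i + 0.3963j + 0.3682k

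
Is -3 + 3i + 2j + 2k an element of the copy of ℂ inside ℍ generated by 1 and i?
No. The quaternion -3 + 3i + 2j + 2k has j-coefficient y = 2 and k-coefficient z = 2, not both zero, so it does not lie in the complex subalgebra spanned by 1 and i.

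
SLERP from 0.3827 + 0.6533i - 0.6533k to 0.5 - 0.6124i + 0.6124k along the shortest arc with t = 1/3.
0.0872 + 0.7044i - 0.7044k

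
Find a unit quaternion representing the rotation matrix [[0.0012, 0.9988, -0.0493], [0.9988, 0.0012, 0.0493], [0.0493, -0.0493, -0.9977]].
-0.0349 + 0.7067i + 0.7067j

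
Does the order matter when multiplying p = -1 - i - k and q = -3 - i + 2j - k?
Yes: pq = 1 + 6i - 2j + 2k ≠ 1 + 2i - 2j + 6k = qp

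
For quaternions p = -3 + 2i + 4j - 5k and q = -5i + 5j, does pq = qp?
No: pq = -10 + 40i + 10j + 30k ≠ -10 - 10i - 40j - 30k = qp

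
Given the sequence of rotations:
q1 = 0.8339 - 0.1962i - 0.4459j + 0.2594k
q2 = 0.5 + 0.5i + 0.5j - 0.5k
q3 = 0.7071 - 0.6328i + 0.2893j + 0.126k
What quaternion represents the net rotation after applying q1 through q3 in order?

q2 · q1 = 0.8677 + 0.2256i + 0.1624j - 0.4121k
q3 · q2 · q1 = 0.7613 - 0.5292i + 0.1335j - 0.3501k
0.7613 - 0.5292i + 0.1335j - 0.3501k


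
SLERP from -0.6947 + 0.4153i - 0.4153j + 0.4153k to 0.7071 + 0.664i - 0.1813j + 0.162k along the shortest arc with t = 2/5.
-0.9449 - 0.0496i - 0.2233j + 0.2342k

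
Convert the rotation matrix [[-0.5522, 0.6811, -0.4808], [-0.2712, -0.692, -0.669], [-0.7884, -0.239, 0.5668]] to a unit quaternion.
-0.284 - 0.3785i - 0.2708j + 0.8383k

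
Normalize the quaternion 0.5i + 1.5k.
0.3162i + 0.9487k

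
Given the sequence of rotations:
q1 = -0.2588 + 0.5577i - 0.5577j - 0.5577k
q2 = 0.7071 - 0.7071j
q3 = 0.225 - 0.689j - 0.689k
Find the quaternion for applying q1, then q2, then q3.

q2 · q1 = -0.5773 + 0.7887i - 0.2114j
q3 · q2 · q1 = -0.2755 + 0.0318i - 0.1932j + 0.9412k
-0.2755 + 0.0318i - 0.1932j + 0.9412k


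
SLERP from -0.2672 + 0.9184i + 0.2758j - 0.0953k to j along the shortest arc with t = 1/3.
-0.2108 + 0.7247i + 0.6517j - 0.0752k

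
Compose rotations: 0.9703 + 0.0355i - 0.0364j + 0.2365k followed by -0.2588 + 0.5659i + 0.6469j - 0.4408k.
-0.1434 + 0.6769i + 0.4876j - 0.5325k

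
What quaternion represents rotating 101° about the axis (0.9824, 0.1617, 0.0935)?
0.6361 + 0.758i + 0.1248j + 0.0721k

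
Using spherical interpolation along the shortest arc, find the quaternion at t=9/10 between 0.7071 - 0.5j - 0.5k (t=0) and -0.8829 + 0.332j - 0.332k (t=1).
0.8972 - 0.3642j + 0.2496k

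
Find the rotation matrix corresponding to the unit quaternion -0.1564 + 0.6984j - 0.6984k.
[[-0.9511, -0.2185, -0.2185], [0.2185, 0.0245, -0.9755], [0.2185, -0.9755, 0.0245]]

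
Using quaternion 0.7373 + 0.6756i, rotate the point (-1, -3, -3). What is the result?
(-1, 2.727, -3.25)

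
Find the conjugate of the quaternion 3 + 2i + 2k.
3 - 2i - 2k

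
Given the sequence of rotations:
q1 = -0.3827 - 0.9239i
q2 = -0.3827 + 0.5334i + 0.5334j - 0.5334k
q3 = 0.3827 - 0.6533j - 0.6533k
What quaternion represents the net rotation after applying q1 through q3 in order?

q2 · q1 = 0.6393 + 0.1494i + 0.2887j + 0.6969k
q3 · q2 · q1 = 0.8886 - 0.2095i - 0.4048j - 0.0533k
0.8886 - 0.2095i - 0.4048j - 0.0533k


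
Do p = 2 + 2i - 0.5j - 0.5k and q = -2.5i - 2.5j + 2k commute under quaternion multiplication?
No: pq = 4.75 - 7.25i - 7.75j - 2.25k ≠ 4.75 - 2.75i - 2.25j + 10.25k = qp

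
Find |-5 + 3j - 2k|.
√38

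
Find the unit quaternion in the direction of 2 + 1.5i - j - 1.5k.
0.6489 + 0.4867i - 0.3244j - 0.4867k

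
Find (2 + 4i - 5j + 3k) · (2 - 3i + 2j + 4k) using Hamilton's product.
14 - 24i - 31j + 7k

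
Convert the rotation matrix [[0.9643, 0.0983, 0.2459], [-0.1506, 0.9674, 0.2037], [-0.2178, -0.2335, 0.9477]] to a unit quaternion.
0.9848 - 0.111i + 0.1177j - 0.0632k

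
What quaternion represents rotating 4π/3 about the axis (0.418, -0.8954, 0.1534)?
-0.5 + 0.362i - 0.7754j + 0.1328k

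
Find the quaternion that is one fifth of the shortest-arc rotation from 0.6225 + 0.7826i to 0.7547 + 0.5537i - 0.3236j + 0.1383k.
0.6598 + 0.7479i - 0.0668j + 0.0286k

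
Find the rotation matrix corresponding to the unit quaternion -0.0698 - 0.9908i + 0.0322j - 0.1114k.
[[0.9731, -0.0794, 0.2163], [-0.0483, -0.9882, -0.1455], [0.2252, 0.1311, -0.9654]]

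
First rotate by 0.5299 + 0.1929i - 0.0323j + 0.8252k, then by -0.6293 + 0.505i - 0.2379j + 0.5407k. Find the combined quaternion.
-0.8848 - 0.0326i - 0.4182j - 0.2032k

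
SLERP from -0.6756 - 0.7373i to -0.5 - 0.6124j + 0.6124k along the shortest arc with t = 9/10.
-0.5621 - 0.0958i - 0.5809j + 0.5809k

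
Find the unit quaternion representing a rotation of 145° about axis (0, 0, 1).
0.3007 + 0.9537k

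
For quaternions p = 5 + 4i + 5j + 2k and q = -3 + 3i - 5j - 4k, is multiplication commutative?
No: pq = 6 - 7i - 18j - 61k ≠ 6 + 13i - 62j + 9k = qp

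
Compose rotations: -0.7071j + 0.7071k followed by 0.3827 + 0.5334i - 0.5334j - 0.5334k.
-0.7543i - 0.6478j - 0.1066k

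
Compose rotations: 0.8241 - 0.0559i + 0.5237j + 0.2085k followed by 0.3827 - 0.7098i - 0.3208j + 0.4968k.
0.3401 - 0.9334i + 0.0563j + 0.0996k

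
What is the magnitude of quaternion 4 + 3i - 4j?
√41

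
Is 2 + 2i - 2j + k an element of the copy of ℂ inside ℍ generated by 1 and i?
No. The quaternion 2 + 2i - 2j + k has j-coefficient y = -2 and k-coefficient z = 1, not both zero, so it does not lie in the complex subalgebra spanned by 1 and i.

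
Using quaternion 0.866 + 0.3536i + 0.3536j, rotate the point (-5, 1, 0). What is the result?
(-3.5, -0.5, 3.675)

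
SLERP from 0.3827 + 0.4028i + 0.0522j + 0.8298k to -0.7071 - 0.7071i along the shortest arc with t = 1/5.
0.4914 + 0.5085i + 0.0444j + 0.7057k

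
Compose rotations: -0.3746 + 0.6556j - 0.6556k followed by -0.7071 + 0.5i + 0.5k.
0.5927 - 0.5151i - 0.1358j + 0.6041k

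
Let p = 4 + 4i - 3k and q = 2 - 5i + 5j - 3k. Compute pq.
19 + 3i + 47j + 2k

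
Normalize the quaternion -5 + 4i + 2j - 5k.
-0.5976 + 0.4781i + 0.239j - 0.5976k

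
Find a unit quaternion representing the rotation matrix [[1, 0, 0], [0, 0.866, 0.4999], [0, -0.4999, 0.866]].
0.9659 - 0.2588i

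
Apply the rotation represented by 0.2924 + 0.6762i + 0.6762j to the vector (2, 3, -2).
(2.124, 2.876, 2.053)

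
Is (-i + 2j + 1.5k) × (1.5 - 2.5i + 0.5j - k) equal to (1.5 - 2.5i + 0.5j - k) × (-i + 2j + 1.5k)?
No: pq = -2 - 4.25i - 1.75j + 6.75k ≠ -2 + 1.25i + 7.75j - 2.25k = qp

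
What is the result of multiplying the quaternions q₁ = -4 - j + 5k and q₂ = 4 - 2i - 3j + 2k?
-29 + 21i - 2j + 10k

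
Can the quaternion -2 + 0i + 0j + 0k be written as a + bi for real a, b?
Yes. The quaternion -2 has j- and k-coefficients y = z = 0, so it lies in the complex subalgebra spanned by 1 and i.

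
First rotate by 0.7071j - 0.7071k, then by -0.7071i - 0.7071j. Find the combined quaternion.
0.5 + 0.5i - 0.5j - 0.5k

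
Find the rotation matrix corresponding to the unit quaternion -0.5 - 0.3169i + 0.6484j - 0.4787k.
[[-0.2992, -0.8897, -0.345], [0.0677, 0.3408, -0.9377], [0.9518, -0.3039, -0.0417]]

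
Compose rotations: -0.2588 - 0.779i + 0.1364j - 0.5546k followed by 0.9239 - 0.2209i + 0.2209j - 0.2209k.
-0.5638 - 0.7549i + 0.1184j - 0.3133k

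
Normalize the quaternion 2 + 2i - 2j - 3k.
0.4364 + 0.4364i - 0.4364j - 0.6547k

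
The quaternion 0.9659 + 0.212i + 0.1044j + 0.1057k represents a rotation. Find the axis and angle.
axis = (0.8189, 0.4033, 0.4083), θ = π/6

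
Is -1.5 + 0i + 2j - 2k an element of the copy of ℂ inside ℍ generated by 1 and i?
No. The quaternion -1.5 + 2j - 2k has j-coefficient y = 2 and k-coefficient z = -2, not both zero, so it does not lie in the complex subalgebra spanned by 1 and i.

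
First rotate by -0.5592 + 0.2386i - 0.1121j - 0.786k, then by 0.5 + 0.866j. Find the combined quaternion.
-0.1825 - 0.5614i - 0.5403j - 0.5996k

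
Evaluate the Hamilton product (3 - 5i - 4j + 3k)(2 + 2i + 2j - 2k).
30 - 2i - 6j - 2k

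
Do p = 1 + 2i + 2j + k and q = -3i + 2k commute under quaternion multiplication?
No: pq = 4 + i - 7j + 8k ≠ 4 - 7i + 7j - 4k = qp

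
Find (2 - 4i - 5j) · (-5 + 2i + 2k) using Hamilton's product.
-2 + 14i + 33j + 14k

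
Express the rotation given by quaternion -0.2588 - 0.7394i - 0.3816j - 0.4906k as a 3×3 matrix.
[[0.2274, 0.3104, 0.923], [0.8182, -0.5748, -0.0083], [0.528, 0.7571, -0.3847]]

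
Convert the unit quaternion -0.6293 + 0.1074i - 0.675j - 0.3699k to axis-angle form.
axis = (0.1382, -0.8685, -0.476), θ = 258°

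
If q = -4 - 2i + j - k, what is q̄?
-4 + 2i - j + k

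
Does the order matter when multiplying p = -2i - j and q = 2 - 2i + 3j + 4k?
Yes: pq = -1 - 8i + 6j - 8k ≠ -1 - 10j + 8k = qp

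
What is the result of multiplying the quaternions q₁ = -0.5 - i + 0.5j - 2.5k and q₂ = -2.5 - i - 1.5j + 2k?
6 + 0.25i + 4j + 7.25k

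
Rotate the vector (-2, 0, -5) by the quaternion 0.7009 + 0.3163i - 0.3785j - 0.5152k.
(3.917, 2.19, -2.976)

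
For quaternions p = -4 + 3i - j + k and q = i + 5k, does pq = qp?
No: pq = -8 - 9i - 14j - 19k ≠ -8 + i + 14j - 21k = qp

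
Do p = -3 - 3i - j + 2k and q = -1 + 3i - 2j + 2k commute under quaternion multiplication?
No: pq = 6 - 4i + 19j + k ≠ 6 - 8i - 5j - 17k = qp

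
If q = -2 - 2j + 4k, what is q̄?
-2 + 2j - 4k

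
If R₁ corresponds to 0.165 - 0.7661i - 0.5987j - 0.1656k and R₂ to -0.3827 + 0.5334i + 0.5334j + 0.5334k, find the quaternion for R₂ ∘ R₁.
0.7532 + 0.6122i - 0.0032j + 0.2407k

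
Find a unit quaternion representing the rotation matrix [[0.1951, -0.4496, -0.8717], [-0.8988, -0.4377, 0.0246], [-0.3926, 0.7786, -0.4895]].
0.2588 + 0.7284i - 0.4628j - 0.4339k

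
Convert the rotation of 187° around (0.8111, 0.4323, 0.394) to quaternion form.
-0.061 + 0.8096i + 0.4315j + 0.3933k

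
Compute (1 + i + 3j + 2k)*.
1 - i - 3j - 2k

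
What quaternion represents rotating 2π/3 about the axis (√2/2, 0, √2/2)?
0.5 + 0.6124i + 0.6124k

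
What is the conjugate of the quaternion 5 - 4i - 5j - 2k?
5 + 4i + 5j + 2k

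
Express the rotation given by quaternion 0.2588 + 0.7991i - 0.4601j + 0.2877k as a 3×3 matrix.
[[0.4111, -0.8842, 0.2217], [-0.5864, -0.4427, -0.6784], [0.6979, 0.1489, -0.7005]]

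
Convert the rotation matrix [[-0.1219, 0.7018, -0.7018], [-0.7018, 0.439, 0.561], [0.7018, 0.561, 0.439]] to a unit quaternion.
0.6626 - 0.5296j - 0.5296k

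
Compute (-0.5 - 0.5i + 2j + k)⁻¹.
-0.0909 + 0.0909i - 0.3636j - 0.1818k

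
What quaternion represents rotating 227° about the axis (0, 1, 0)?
-0.3987 + 0.9171j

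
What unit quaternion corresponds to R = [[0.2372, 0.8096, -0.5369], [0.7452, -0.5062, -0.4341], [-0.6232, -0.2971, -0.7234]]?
0.0436 + 0.7853i + 0.495j - 0.3693k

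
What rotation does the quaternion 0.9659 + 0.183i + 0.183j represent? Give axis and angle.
axis = (√2/2, √2/2, 0), θ = π/6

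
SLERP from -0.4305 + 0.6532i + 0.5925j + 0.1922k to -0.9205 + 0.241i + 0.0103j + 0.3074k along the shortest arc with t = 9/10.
-0.9008 + 0.2979i + 0.0776j + 0.3064k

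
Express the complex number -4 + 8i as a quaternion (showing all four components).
-4 + 8i + 0j + 0k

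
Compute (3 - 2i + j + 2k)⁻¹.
0.1667 + 0.1111i - 0.0556j - 0.1111k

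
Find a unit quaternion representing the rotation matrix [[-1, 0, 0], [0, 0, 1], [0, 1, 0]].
0.7071j + 0.7071k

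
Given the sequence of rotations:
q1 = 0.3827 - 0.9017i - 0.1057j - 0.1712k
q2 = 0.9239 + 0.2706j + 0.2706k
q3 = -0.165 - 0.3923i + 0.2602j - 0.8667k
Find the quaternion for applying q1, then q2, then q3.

q2 · q1 = 0.4285 - 0.8508i - 0.2381j + 0.1894k
q3 · q2 · q1 = -0.1784 - 0.1848i + 0.9625j - 0.0878k
-0.1784 - 0.1848i + 0.9625j - 0.0878k


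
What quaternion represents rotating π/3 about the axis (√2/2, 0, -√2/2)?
0.866 + 0.3536i - 0.3536k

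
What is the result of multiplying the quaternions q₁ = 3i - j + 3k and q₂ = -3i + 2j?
11 - 6i - 9j + 3k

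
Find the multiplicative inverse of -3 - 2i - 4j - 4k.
-0.0667 + 0.0444i + 0.0889j + 0.0889k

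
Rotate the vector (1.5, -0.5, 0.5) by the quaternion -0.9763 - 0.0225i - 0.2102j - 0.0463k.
(1.608, -0.36, -0.189)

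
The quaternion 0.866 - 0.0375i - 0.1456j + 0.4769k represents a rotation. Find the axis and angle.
axis = (-0.075, -0.2912, 0.9537), θ = π/3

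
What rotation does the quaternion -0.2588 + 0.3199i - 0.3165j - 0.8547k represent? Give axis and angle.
axis = (0.3312, -0.3277, -0.8848), θ = 7π/6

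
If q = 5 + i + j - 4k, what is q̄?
5 - i - j + 4k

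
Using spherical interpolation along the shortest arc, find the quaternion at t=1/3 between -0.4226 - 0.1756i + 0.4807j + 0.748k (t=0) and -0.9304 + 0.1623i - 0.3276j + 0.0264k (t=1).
-0.7516 - 0.0685i + 0.2395j + 0.6107k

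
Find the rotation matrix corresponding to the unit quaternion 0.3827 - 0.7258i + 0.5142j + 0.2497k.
[[0.3465, -0.9375, 0.0311], [-0.5553, -0.1783, 0.8123], [-0.756, -0.2987, -0.5824]]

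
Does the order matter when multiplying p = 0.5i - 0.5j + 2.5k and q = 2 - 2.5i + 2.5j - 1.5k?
Yes: pq = 6.25 - 4.5i - 6.5j + 5k ≠ 6.25 + 6.5i + 4.5j + 5k = qp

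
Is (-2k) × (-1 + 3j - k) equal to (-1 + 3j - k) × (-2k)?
No: pq = -2 + 6i + 2k ≠ -2 - 6i + 2k = qp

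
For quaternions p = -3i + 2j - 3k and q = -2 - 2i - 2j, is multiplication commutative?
No: pq = -2 + 2j + 16k ≠ -2 + 12i - 10j - 4k = qp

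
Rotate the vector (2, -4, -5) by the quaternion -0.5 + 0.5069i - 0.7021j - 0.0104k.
(-0.541, -5.954, 3.043)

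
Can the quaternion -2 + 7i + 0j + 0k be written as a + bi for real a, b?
Yes. The quaternion -2 + 7i has j- and k-coefficients y = z = 0, so it lies in the complex subalgebra spanned by 1 and i.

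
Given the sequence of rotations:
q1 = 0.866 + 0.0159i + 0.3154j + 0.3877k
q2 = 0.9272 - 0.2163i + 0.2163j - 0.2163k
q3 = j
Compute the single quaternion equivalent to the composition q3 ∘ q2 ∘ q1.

q2 · q1 = 0.822 - 0.0205i + 0.5602j + 0.1005k
q3 · q2 · q1 = -0.5602 + 0.1005i + 0.822j + 0.0205k
-0.5602 + 0.1005i + 0.822j + 0.0205k


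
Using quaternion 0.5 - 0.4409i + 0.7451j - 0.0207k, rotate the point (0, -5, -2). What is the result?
(1.655, -3.872, 3.357)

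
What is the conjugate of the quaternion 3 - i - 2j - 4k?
3 + i + 2j + 4k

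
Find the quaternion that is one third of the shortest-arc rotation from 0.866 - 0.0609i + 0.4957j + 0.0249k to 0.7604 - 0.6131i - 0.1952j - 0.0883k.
0.9173 - 0.2776i + 0.2851j - 0.0156k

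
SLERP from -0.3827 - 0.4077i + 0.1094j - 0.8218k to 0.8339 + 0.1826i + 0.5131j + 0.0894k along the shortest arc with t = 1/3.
-0.632 - 0.3844i - 0.1269j - 0.6608k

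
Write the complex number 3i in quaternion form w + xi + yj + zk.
0 + 3i + 0j + 0k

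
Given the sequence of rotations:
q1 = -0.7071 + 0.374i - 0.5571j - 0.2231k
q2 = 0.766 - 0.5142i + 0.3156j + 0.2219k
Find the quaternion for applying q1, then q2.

q2 · q1 = -0.124 + 0.7033i - 0.6816j - 0.1594k
-0.124 + 0.7033i - 0.6816j - 0.1594k


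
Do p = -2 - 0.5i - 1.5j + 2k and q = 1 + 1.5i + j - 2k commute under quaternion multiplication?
No: pq = 4.25 - 2.5i - 1.5j + 7.75k ≠ 4.25 - 4.5i - 5.5j + 4.25k = qp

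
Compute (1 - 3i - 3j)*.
1 + 3i + 3j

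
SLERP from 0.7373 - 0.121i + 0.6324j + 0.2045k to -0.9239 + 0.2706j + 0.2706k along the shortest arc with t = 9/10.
0.9574 - 0.0149i - 0.176j - 0.2286k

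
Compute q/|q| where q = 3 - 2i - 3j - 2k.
0.5883 - 0.3922i - 0.5883j - 0.3922k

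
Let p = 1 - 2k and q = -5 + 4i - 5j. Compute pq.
-5 - 6i - 13j + 10k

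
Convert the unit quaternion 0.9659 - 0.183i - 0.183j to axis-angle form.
axis = (-√2/2, -√2/2, 0), θ = π/6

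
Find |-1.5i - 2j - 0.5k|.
2.55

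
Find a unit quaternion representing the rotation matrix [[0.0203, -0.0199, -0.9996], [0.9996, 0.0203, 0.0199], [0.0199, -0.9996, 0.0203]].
0.515 - 0.4949i - 0.4949j + 0.4949k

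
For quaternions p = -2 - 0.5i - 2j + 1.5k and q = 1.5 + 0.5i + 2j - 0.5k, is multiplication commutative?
No: pq = 2 - 3.75i - 6.5j + 3.25k ≠ 2 + 0.25i - 7.5j + 3.25k = qp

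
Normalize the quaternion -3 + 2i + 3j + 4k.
-0.4867 + 0.3244i + 0.4867j + 0.6489k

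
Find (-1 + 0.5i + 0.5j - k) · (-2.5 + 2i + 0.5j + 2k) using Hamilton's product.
3.25 - 1.75i - 4.75j - 0.25k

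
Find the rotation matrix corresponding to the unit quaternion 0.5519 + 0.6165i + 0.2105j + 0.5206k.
[[0.3693, -0.3151, 0.8742], [0.8342, -0.3022, -0.4613], [0.4095, 0.8997, 0.1512]]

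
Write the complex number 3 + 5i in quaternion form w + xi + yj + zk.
3 + 5i + 0j + 0k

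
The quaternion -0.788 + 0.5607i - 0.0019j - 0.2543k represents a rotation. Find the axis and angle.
axis = (0.9107, -0.0031, -0.413), θ = 284°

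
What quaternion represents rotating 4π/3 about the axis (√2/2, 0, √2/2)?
-0.5 + 0.6124i + 0.6124k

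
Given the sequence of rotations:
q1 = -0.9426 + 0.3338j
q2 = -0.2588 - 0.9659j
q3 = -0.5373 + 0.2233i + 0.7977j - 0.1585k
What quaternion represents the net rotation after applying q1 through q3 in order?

q2 · q1 = 0.5664 + 0.8241j
q3 · q2 · q1 = -0.9617 + 0.2571i + 0.009j + 0.0942k
-0.9617 + 0.2571i + 0.009j + 0.0942k


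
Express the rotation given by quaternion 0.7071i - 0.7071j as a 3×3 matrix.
[[0, -1, 0], [-1, 0, 0], [0, 0, -1]]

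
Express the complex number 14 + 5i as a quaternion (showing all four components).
14 + 5i + 0j + 0k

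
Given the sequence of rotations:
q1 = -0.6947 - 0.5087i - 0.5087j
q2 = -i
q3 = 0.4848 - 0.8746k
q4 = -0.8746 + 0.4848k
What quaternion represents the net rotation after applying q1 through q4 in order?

q2 · q1 = -0.5087 + 0.6947i + 0.5087k
q3 · q2 · q1 = 0.1983 + 0.3368i - 0.6076j + 0.6915k
q4 · q3 · q2 · q1 = -0.5087 + 0.6947j - 0.5087k
-0.5087 + 0.6947j - 0.5087k


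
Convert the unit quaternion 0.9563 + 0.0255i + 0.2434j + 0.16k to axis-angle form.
axis = (0.0872, 0.8324, 0.5472), θ = 34°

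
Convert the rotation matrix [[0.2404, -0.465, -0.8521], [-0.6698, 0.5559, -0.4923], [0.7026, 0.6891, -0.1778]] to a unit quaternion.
0.6361 + 0.4643i - 0.611j - 0.0805k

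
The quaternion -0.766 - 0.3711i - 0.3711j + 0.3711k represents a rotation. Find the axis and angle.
axis = (-√3/3, -√3/3, √3/3), θ = 280°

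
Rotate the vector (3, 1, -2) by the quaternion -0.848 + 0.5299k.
(2.214, -2.258, -2)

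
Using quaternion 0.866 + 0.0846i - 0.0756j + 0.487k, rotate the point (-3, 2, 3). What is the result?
(-3.401, -2.13, 2.429)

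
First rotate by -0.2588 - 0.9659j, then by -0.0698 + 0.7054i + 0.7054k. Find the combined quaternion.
0.0181 + 0.4988i + 0.0674j - 0.8639k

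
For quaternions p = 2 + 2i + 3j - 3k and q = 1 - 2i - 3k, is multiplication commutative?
No: pq = -3 - 11i + 15j - 3k ≠ -3 + 7i - 9j - 15k = qp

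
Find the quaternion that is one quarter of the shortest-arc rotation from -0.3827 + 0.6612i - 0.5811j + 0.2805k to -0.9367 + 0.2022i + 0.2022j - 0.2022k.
-0.628 + 0.6267i - 0.4279j + 0.1727k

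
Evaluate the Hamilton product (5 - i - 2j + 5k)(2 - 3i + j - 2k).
19 - 18i - 16j - 7k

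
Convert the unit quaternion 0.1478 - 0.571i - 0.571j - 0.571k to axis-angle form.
axis = (-√3/3, -√3/3, -√3/3), θ = 163°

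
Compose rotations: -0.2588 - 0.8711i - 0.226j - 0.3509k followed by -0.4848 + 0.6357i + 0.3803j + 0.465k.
0.9283 + 0.2294i - 0.1709j + 0.2374k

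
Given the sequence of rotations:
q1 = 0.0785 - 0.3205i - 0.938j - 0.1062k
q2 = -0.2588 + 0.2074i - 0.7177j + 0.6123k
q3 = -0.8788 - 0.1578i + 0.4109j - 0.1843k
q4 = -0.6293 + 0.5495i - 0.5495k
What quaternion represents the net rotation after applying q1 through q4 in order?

q2 · q1 = -0.562 + 0.7498i + 0.0122j - 0.349k
q3 · q2 · q1 = 0.5429 - 0.7114i - 0.4349j + 0.1003k
q4 · q3 · q2 · q1 = 0.1044 + 0.507i + 0.6095j - 0.6004k
0.1044 + 0.507i + 0.6095j - 0.6004k


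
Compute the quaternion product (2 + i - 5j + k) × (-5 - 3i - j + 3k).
-15 - 25i + 17j - 15k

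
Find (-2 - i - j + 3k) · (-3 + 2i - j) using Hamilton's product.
7 + 2i + 11j - 6k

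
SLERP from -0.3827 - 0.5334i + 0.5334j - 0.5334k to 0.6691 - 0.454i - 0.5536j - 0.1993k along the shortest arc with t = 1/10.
-0.4614 - 0.4502i + 0.5904j - 0.4856k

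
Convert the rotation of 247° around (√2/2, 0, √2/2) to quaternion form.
-0.5519 + 0.5896i + 0.5896k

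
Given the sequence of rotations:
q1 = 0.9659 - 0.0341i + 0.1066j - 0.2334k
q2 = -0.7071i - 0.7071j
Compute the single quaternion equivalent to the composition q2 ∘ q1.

q2 · q1 = 0.0513 - 0.518i - 0.848j - 0.0995k
0.0513 - 0.518i - 0.848j - 0.0995k


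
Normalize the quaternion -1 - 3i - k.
-0.3015 - 0.9045i - 0.3015k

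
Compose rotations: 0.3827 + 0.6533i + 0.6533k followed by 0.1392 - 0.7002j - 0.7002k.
0.5107 - 0.3665i - 0.7254j + 0.2804k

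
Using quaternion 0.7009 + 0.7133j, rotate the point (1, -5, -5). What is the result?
(-5.017, -5, -0.912)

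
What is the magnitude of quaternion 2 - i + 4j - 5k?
√46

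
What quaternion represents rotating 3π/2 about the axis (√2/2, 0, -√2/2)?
-0.7071 + 0.5i - 0.5k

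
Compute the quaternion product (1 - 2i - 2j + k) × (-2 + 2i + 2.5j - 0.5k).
7.5 + 4.5i + 7.5j - 3.5k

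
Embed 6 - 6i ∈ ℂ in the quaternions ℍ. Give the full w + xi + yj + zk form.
6 - 6i + 0j + 0k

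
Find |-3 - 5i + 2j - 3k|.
√47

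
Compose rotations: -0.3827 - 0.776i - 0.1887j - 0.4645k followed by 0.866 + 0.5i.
0.0566 - 0.8634i + 0.0688j - 0.4966k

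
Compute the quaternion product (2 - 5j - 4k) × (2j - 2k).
2 + 18i + 4j - 4k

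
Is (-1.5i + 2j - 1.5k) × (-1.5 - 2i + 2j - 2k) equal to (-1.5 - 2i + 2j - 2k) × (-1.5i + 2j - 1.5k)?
No: pq = -10 + 1.25i - 3j + 3.25k ≠ -10 + 3.25i - 3j + 1.25k = qp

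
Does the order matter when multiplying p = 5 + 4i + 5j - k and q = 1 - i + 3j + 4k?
Yes: pq = -2 + 22i + 5j + 36k ≠ -2 - 24i + 35j + 2k = qp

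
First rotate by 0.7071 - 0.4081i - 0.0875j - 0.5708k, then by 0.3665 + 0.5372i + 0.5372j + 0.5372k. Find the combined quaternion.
0.832 - 0.0293i + 0.4352j + 0.3429k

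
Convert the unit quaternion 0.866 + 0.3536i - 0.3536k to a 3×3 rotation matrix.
[[0.7499, 0.6124, -0.2501], [-0.6124, 0.4999, -0.6124], [-0.2501, 0.6124, 0.7499]]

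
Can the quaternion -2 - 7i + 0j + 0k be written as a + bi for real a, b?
Yes. The quaternion -2 - 7i has j- and k-coefficients y = z = 0, so it lies in the complex subalgebra spanned by 1 and i.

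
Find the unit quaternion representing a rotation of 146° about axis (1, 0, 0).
0.2924 + 0.9563i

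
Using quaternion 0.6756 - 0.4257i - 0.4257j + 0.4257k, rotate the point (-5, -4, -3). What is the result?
(2.288, -6.427, 1.861)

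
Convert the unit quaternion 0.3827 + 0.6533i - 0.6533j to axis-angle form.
axis = (√2/2, -√2/2, 0), θ = 3π/4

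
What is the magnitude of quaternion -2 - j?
√5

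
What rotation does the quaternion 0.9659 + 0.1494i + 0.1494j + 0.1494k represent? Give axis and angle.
axis = (√3/3, √3/3, √3/3), θ = π/6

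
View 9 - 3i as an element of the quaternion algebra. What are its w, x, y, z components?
9 - 3i + 0j + 0k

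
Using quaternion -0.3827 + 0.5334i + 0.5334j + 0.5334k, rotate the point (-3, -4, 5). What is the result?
(-2.691, 4.956, -4.265)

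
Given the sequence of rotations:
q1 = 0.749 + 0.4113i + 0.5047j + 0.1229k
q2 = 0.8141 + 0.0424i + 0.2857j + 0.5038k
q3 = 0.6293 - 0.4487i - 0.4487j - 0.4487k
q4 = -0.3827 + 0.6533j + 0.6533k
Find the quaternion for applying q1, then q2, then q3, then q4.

q2 · q1 = 0.3862 + 0.1474i + 0.8269j + 0.3813k
q3 · q2 · q1 = 0.8513 + 0.1194i + 0.452j - 0.2382k
q4 · q3 · q2 · q1 = -0.4655 - 0.4966i + 0.4612j + 0.5693k
-0.4655 - 0.4966i + 0.4612j + 0.5693k


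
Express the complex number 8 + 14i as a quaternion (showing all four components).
8 + 14i + 0j + 0k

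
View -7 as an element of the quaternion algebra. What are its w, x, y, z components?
-7 + 0i + 0j + 0k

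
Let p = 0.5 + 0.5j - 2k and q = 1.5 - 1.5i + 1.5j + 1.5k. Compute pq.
3 + 3i + 4.5j - 1.5k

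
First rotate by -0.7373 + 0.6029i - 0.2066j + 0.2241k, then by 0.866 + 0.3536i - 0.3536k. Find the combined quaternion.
-0.7724 + 0.1883i - 0.4713j + 0.3817k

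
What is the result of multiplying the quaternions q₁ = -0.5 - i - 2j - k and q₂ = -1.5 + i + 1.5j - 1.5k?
3.25 + 5.5i - 0.25j + 2.75k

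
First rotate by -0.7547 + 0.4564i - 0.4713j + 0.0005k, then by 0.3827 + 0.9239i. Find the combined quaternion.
-0.7105 - 0.5226i - 0.1808j - 0.4352k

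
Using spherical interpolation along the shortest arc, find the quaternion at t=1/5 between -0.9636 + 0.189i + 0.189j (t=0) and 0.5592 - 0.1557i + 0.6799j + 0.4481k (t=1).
-0.9731 + 0.2022i - 0.0036j - 0.1104k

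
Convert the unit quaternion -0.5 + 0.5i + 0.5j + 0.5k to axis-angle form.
axis = (√3/3, √3/3, √3/3), θ = 4π/3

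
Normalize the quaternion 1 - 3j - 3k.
0.2294 - 0.6882j - 0.6882k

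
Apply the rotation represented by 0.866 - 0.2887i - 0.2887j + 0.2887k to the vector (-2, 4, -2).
(-1.333, 0.666, -4.667)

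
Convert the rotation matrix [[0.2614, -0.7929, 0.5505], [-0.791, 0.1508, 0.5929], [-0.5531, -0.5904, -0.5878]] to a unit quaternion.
-0.454 + 0.6516i - 0.6077j - 0.001k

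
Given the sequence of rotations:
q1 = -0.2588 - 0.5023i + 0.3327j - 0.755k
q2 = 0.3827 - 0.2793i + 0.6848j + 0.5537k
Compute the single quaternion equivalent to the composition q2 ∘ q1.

q2 · q1 = -0.0491 - 0.8212i - 0.5389j - 0.1812k
-0.0491 - 0.8212i - 0.5389j - 0.1812k


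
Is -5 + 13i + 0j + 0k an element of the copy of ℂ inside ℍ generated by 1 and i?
Yes. The quaternion -5 + 13i has j- and k-coefficients y = z = 0, so it lies in the complex subalgebra spanned by 1 and i.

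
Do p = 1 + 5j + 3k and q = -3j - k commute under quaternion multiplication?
No: pq = 18 + 4i - 3j - k ≠ 18 - 4i - 3j - k = qp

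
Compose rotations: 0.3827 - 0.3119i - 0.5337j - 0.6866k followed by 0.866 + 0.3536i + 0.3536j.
0.6304 - 0.3776i - 0.0841j - 0.673k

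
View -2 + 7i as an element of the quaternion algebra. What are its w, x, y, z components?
-2 + 7i + 0j + 0k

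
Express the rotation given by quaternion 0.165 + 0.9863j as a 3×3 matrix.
[[-0.9456, 0, 0.3255], [0, 1, 0], [-0.3255, 0, -0.9456]]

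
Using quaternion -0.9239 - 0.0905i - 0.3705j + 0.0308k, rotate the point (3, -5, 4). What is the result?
(4.267, -5.638, 0.044)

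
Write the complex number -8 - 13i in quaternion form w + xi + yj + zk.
-8 - 13i + 0j + 0k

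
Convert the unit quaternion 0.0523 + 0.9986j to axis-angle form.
axis = (0, 1, 0), θ = 174°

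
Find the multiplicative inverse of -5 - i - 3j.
-0.1429 + 0.0286i + 0.0857j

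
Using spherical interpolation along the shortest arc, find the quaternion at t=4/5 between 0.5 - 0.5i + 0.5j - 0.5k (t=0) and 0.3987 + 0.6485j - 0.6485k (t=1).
0.4303 - 0.1052i + 0.634j - 0.634k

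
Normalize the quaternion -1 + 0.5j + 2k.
-0.4364 + 0.2182j + 0.8729k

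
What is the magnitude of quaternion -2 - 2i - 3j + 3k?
√26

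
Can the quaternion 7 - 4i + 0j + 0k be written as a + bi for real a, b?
Yes. The quaternion 7 - 4i has j- and k-coefficients y = z = 0, so it lies in the complex subalgebra spanned by 1 and i.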